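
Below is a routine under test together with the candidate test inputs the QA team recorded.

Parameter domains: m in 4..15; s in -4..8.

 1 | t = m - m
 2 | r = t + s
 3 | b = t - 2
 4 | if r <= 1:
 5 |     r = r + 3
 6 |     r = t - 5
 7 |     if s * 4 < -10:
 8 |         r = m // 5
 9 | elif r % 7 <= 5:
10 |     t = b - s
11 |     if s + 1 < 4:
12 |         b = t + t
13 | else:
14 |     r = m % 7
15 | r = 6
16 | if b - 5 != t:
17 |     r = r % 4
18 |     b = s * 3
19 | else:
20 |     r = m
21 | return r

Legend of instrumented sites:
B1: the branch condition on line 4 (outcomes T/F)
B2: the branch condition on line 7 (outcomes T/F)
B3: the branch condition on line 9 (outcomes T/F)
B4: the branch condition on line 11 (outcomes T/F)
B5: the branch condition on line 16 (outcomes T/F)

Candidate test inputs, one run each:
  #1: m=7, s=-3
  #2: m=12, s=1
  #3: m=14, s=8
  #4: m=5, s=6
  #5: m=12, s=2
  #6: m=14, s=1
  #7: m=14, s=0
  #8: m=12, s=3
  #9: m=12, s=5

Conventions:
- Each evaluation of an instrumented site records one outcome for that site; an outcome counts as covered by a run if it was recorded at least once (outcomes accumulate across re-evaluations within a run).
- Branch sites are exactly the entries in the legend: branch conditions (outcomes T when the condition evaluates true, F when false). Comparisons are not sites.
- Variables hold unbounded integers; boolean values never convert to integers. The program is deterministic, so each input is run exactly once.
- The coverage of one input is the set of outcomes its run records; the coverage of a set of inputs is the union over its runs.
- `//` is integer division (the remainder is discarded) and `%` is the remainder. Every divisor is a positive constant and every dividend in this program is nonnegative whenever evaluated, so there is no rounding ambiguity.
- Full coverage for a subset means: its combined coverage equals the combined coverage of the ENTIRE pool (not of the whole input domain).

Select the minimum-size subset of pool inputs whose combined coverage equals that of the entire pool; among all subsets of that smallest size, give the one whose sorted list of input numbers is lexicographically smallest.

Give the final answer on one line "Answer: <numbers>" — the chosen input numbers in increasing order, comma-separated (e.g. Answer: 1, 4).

test 1 (m=7, s=-3) hits B1=T, B2=T, B5=T
test 2 (m=12, s=1) hits B1=T, B2=F, B5=T
test 3 (m=14, s=8) hits B1=F, B3=T, B4=F, B5=T
test 4 (m=5, s=6) hits B1=F, B3=F, B5=T
test 5 (m=12, s=2) hits B1=F, B3=T, B4=T, B5=T
test 6 (m=14, s=1) hits B1=T, B2=F, B5=T
test 7 (m=14, s=0) hits B1=T, B2=F, B5=T
test 8 (m=12, s=3) hits B1=F, B3=T, B4=F, B5=T
test 9 (m=12, s=5) hits B1=F, B3=T, B4=F, B5=F
pool-wide coverage (10 outcomes): B1=T, B1=F, B2=T, B2=F, B3=T, B3=F, B4=T, B4=F, B5=T, B5=F
no size-1 subset reaches all 10 outcomes (best union: 4/10)
no size-2 subset reaches all 10 outcomes (best union: 7/10)
no size-3 subset reaches all 10 outcomes (best union: 8/10)
no size-4 subset reaches all 10 outcomes (best union: 9/10)
size 5: inputs {1, 2, 4, 5, 9} cover all 10 outcomes, and no lexicographically smaller subset of this size does

Answer: 1, 2, 4, 5, 9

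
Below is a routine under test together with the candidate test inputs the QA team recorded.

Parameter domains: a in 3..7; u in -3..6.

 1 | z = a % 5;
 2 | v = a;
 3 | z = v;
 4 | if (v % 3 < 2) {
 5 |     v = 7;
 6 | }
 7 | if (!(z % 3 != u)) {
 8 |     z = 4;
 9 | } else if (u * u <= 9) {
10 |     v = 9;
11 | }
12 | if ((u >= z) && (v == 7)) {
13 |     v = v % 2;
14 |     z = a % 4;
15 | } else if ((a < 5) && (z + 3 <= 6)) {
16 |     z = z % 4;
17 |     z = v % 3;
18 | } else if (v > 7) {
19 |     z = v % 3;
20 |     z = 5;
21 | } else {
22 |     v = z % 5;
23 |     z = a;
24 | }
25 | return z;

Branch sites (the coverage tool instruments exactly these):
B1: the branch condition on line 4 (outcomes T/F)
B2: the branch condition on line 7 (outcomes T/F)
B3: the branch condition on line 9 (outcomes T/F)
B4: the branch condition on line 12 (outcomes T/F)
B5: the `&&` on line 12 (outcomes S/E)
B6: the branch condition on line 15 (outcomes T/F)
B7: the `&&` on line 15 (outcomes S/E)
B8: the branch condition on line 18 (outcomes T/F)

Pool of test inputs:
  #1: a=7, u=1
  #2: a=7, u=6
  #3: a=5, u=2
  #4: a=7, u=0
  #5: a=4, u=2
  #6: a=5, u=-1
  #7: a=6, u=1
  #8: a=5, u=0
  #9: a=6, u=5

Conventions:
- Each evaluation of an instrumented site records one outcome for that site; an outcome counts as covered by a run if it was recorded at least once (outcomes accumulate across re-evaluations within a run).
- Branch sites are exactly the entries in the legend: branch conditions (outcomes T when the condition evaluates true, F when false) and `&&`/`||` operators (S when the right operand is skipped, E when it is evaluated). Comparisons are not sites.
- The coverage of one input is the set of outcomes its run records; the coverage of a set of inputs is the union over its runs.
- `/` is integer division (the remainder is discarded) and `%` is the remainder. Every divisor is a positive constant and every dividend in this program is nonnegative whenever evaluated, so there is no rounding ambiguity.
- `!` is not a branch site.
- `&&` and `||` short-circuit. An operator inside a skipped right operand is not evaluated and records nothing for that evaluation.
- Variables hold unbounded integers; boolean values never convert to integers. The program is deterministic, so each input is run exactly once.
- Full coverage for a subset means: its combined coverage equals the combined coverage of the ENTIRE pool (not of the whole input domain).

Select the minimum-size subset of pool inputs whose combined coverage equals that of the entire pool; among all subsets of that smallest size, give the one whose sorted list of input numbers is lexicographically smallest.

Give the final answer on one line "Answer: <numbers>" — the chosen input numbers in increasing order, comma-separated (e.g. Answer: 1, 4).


input #1 (a=7, u=1): events B1->T, B2->T, B5->S, B4->F, B7->S, B6->F, B8->F; covers B1=T, B2=T, B4=F, B5=S, B6=F, B7=S, B8=F
input #2 (a=7, u=6): events B1->T, B2->F, B3->F, B5->S, B4->F, B7->S, B6->F, B8->F; covers B1=T, B2=F, B3=F, B4=F, B5=S, B6=F, B7=S, B8=F
input #3 (a=5, u=2): events B1->F, B2->T, B5->S, B4->F, B7->S, B6->F, B8->F; covers B1=F, B2=T, B4=F, B5=S, B6=F, B7=S, B8=F
input #4 (a=7, u=0): events B1->T, B2->F, B3->T, B5->S, B4->F, B7->S, B6->F, B8->T; covers B1=T, B2=F, B3=T, B4=F, B5=S, B6=F, B7=S, B8=T
input #5 (a=4, u=2): events B1->T, B2->F, B3->T, B5->S, B4->F, B7->E, B6->F, B8->T; covers B1=T, B2=F, B3=T, B4=F, B5=S, B6=F, B7=E, B8=T
input #6 (a=5, u=-1): events B1->F, B2->F, B3->T, B5->S, B4->F, B7->S, B6->F, B8->T; covers B1=F, B2=F, B3=T, B4=F, B5=S, B6=F, B7=S, B8=T
input #7 (a=6, u=1): events B1->T, B2->F, B3->T, B5->S, B4->F, B7->S, B6->F, B8->T; covers B1=T, B2=F, B3=T, B4=F, B5=S, B6=F, B7=S, B8=T
input #8 (a=5, u=0): events B1->F, B2->F, B3->T, B5->S, B4->F, B7->S, B6->F, B8->T; covers B1=F, B2=F, B3=T, B4=F, B5=S, B6=F, B7=S, B8=T
input #9 (a=6, u=5): events B1->T, B2->F, B3->F, B5->S, B4->F, B7->S, B6->F, B8->F; covers B1=T, B2=F, B3=F, B4=F, B5=S, B6=F, B7=S, B8=F
union over all inputs: B1=T, B1=F, B2=T, B2=F, B3=T, B3=F, B4=F, B5=S, B6=F, B7=S, B7=E, B8=T, B8=F (13 outcomes)
size 1 is not enough: best union over all size-1 subsets is 8/13
size 2 is not enough: best union over all size-2 subsets is 12/13
inputs {2, 3, 5} (size 3) cover everything; no size-3 subset with a lexicographically smaller index list covers all 13
Answer: 2, 3, 5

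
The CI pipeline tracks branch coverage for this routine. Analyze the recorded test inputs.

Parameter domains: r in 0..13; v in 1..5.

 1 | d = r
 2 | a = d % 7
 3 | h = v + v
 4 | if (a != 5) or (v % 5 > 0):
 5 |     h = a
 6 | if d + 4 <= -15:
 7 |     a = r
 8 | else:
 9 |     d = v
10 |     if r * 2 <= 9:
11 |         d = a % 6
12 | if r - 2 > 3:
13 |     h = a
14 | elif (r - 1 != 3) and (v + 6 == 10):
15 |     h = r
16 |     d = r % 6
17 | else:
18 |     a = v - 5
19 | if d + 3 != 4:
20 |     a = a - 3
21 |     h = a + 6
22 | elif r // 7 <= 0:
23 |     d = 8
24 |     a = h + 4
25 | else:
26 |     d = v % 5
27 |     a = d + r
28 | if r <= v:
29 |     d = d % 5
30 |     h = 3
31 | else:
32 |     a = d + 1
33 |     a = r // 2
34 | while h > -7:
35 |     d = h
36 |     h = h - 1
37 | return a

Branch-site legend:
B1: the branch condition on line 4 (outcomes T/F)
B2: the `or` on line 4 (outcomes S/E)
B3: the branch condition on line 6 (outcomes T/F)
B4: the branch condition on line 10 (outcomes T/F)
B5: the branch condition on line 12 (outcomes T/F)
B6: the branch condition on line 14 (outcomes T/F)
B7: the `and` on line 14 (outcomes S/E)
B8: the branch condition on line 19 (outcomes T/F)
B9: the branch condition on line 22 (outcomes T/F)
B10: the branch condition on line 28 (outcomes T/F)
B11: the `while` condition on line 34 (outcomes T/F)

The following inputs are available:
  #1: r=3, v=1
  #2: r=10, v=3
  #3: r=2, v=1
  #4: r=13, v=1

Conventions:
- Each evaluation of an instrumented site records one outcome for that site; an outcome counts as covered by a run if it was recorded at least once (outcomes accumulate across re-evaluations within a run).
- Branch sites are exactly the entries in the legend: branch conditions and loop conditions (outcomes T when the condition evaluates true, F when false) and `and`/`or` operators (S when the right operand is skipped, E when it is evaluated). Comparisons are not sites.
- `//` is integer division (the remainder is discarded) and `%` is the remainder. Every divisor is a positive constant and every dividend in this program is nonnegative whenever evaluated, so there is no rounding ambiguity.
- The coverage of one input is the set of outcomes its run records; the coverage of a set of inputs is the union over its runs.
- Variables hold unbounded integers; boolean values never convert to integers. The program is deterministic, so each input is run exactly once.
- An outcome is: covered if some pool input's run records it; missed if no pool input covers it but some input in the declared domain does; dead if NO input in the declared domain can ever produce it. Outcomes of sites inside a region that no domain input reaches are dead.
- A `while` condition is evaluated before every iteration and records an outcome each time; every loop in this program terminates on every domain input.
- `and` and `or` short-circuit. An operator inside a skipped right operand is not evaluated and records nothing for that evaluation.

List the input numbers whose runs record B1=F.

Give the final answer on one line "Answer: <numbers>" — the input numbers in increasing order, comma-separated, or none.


input #1 (r=3, v=1): does not produce B1=F
input #2 (r=10, v=3): does not produce B1=F
input #3 (r=2, v=1): does not produce B1=F
input #4 (r=13, v=1): does not produce B1=F
Answer: none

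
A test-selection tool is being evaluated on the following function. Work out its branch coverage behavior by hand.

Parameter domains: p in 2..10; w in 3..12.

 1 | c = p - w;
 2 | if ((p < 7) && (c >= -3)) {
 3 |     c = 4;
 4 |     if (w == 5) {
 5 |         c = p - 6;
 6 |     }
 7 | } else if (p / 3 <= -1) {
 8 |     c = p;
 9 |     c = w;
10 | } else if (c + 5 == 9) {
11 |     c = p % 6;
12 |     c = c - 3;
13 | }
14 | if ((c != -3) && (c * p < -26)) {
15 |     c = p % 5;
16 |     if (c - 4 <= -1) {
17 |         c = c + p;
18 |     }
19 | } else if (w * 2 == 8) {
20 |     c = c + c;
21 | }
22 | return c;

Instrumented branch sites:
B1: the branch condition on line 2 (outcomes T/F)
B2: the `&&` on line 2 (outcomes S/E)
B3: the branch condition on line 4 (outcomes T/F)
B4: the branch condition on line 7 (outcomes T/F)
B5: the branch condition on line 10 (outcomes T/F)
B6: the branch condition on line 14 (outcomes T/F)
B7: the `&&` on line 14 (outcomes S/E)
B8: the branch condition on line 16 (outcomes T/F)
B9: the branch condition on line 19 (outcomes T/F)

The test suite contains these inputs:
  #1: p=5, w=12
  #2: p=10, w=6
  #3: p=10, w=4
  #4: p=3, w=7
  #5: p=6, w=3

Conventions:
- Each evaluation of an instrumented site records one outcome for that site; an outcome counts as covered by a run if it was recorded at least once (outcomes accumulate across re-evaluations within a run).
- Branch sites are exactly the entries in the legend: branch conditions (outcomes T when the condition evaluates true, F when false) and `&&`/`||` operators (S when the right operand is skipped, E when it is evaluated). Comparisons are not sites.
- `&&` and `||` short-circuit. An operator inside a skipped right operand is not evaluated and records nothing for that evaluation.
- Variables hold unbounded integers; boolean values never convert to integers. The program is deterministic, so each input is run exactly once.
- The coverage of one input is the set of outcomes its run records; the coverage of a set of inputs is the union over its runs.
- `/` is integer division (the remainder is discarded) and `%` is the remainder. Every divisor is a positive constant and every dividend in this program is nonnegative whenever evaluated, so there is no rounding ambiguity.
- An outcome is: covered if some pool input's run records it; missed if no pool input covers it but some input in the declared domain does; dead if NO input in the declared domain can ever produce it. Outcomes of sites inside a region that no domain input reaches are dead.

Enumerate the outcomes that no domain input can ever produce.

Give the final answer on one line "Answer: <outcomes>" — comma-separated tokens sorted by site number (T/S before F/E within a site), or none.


checking every outcome against all 90 domain inputs:
  B4=T: no domain input ever produces it -> dead
  reachable outcomes have witnesses, e.g. B1=T (e.g. p=2, w=3), B1=F (e.g. p=2, w=6), B2=S (e.g. p=7, w=3), B2=E (e.g. p=2, w=3)
Answer: B4=T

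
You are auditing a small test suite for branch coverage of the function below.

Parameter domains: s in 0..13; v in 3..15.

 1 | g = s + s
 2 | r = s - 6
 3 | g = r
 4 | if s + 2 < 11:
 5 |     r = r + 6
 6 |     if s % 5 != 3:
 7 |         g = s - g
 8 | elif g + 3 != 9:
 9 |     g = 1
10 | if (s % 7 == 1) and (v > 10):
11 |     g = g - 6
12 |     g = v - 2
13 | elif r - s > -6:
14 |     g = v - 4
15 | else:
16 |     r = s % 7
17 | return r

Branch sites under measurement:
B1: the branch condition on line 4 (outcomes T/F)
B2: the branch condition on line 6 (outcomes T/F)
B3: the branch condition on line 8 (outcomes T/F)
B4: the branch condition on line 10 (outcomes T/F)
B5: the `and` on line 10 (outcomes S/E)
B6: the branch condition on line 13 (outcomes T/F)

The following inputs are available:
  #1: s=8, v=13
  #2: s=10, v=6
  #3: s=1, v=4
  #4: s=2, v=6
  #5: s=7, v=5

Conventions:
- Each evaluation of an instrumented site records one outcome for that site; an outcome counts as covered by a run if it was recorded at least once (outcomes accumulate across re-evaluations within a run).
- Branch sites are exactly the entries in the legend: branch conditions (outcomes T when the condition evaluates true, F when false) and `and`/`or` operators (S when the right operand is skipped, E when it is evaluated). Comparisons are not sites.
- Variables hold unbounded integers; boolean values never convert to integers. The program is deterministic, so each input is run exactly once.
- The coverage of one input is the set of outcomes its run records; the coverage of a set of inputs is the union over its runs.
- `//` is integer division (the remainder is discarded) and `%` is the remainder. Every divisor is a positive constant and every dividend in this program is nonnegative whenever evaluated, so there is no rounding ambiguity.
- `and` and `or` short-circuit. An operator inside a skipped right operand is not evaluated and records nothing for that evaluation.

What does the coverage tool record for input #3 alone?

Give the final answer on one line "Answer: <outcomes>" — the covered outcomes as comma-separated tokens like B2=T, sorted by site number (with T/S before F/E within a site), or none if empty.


Running input #3 (s=1, v=4), event by event:
  B1->T, B2->T, B5->E, B4->F, B6->T
collecting distinct outcomes: B1=T, B2=T, B4=F, B5=E, B6=T
Answer: B1=T, B2=T, B4=F, B5=E, B6=T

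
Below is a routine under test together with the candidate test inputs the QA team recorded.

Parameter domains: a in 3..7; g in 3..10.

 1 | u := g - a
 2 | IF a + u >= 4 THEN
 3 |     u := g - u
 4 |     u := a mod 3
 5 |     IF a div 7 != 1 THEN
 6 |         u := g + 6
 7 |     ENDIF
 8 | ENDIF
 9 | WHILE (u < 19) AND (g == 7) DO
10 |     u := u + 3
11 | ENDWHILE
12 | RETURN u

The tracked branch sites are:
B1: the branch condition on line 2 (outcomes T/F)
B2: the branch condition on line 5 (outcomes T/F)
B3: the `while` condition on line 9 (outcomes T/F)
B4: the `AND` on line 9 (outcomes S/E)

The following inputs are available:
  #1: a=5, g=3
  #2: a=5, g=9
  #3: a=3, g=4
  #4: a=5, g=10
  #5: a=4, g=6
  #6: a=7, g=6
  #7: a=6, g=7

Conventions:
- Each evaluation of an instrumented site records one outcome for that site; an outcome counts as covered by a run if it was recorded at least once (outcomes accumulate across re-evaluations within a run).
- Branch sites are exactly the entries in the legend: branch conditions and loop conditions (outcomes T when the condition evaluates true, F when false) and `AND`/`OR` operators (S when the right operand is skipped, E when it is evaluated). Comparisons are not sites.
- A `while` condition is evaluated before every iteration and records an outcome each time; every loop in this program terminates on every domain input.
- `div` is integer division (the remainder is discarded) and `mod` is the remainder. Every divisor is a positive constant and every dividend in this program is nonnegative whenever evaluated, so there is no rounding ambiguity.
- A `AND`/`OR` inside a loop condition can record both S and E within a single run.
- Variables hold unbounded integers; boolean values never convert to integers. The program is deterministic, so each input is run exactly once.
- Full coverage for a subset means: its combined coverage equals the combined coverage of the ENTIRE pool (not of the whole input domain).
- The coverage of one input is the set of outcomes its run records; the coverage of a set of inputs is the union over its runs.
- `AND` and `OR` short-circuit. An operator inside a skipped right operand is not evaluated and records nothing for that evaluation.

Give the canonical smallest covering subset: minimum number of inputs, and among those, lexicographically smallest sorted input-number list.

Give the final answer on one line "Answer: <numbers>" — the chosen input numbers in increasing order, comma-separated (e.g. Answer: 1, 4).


input #1 (a=5, g=3): events B1->F, B4->E, B3->F; covers B1=F, B3=F, B4=E
input #2 (a=5, g=9): events B1->T, B2->T, B4->E, B3->F; covers B1=T, B2=T, B3=F, B4=E
input #3 (a=3, g=4): events B1->T, B2->T, B4->E, B3->F; covers B1=T, B2=T, B3=F, B4=E
input #4 (a=5, g=10): events B1->T, B2->T, B4->E, B3->F; covers B1=T, B2=T, B3=F, B4=E
input #5 (a=4, g=6): events B1->T, B2->T, B4->E, B3->F; covers B1=T, B2=T, B3=F, B4=E
input #6 (a=7, g=6): events B1->T, B2->F, B4->E, B3->F; covers B1=T, B2=F, B3=F, B4=E
input #7 (a=6, g=7): events B1->T, B2->T, B4->E, B3->T, B4->E, B3->T, B4->S, B3->F; covers B1=T, B2=T, B3=T, B3=F, B4=S, B4=E
pool-wide coverage (8 outcomes): B1=T, B1=F, B2=T, B2=F, B3=T, B3=F, B4=S, B4=E
no size-1 subset reaches all 8 outcomes (best union: 6/8)
no size-2 subset reaches all 8 outcomes (best union: 7/8)
the canonical winner is {1, 6, 7}: size 3, full 8-outcome coverage, earliest index list among size-3 covers
Answer: 1, 6, 7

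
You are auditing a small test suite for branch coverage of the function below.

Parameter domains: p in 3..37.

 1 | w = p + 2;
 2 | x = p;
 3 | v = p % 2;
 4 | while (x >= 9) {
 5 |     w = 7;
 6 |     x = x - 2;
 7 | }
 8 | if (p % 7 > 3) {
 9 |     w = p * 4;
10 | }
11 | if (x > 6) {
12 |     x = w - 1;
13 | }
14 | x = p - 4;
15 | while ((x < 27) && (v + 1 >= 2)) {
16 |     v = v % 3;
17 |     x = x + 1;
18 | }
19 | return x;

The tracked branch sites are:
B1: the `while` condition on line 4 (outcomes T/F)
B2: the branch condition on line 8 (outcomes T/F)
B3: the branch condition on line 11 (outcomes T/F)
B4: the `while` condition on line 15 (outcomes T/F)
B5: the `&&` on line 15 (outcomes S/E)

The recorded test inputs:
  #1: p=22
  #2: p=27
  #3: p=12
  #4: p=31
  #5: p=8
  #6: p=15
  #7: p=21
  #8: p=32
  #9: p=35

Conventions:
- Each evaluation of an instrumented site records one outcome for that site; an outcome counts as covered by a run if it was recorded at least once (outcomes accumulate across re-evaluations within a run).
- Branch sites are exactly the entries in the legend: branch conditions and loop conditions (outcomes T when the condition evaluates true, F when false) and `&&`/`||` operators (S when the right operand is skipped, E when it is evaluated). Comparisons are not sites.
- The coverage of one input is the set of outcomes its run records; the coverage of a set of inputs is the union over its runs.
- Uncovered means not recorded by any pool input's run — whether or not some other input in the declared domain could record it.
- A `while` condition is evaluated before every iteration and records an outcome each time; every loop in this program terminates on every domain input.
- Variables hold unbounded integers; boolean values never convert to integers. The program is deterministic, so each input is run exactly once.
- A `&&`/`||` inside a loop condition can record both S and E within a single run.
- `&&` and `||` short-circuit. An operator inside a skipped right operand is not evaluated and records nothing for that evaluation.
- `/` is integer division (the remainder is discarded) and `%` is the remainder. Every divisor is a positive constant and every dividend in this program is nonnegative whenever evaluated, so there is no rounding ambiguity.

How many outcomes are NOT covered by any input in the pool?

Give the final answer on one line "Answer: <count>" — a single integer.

input #1, p=22: outcomes B1=T, B1=F, B2=F, B3=T, B4=F, B5=E
input #2, p=27: outcomes B1=T, B1=F, B2=T, B3=T, B4=T, B4=F, B5=S, B5=E
input #3, p=12: outcomes B1=T, B1=F, B2=T, B3=T, B4=F, B5=E
input #4, p=31: outcomes B1=T, B1=F, B2=F, B3=T, B4=F, B5=S
input #5, p=8: outcomes B1=F, B2=F, B3=T, B4=F, B5=E
input #6, p=15: outcomes B1=T, B1=F, B2=F, B3=T, B4=T, B4=F, B5=S, B5=E
input #7, p=21: outcomes B1=T, B1=F, B2=F, B3=T, B4=T, B4=F, B5=S, B5=E
input #8, p=32: outcomes B1=T, B1=F, B2=T, B3=T, B4=F, B5=S
input #9, p=35: outcomes B1=T, B1=F, B2=F, B3=T, B4=F, B5=S
union over the pool: B1=T, B1=F, B2=T, B2=F, B3=T, B4=T, B4=F, B5=S, B5=E
uncovered (1 of 10): B3=F

Answer: 1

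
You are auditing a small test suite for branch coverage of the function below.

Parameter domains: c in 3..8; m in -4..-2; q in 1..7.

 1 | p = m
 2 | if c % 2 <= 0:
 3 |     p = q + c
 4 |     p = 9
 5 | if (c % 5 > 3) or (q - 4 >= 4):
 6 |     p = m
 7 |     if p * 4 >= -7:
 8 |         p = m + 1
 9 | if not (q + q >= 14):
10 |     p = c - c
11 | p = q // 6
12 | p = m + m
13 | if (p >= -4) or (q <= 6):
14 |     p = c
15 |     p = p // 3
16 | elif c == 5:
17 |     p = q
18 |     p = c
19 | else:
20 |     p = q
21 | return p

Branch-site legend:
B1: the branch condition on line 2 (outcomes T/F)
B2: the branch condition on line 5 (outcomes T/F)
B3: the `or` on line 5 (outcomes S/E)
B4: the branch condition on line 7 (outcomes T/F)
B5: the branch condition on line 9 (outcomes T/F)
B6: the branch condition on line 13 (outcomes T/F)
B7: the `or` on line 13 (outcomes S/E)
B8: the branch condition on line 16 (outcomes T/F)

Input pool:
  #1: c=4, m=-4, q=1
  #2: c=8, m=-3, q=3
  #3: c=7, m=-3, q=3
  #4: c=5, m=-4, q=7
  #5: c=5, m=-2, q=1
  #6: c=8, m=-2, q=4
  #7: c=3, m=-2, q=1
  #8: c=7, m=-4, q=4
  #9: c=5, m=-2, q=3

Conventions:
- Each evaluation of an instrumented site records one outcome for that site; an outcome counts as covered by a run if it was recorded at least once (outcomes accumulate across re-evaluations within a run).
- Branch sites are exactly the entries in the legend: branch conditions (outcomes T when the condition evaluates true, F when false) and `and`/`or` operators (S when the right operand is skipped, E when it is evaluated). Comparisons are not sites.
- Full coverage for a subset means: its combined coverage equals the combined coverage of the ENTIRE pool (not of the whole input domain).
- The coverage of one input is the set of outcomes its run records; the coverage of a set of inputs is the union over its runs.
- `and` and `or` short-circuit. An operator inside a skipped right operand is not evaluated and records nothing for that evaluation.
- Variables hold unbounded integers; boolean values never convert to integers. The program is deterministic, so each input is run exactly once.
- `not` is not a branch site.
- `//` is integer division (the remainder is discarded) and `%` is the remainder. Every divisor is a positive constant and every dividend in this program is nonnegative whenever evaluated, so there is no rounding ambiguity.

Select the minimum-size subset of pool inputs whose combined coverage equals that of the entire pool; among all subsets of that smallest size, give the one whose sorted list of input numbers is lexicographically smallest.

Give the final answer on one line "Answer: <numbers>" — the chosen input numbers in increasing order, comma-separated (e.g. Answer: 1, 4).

run #1 (c=4, m=-4, q=1) runs B1->T, B3->S, B2->T, B4->F, B5->T, B7->E, B6->T; records B1=T, B2=T, B3=S, B4=F, B5=T, B6=T, B7=E
run #2 (c=8, m=-3, q=3) runs B1->T, B3->E, B2->F, B5->T, B7->E, B6->T; records B1=T, B2=F, B3=E, B5=T, B6=T, B7=E
run #3 (c=7, m=-3, q=3) runs B1->F, B3->E, B2->F, B5->T, B7->E, B6->T; records B1=F, B2=F, B3=E, B5=T, B6=T, B7=E
run #4 (c=5, m=-4, q=7) runs B1->F, B3->E, B2->F, B5->F, B7->E, B6->F, B8->T; records B1=F, B2=F, B3=E, B5=F, B6=F, B7=E, B8=T
run #5 (c=5, m=-2, q=1) runs B1->F, B3->E, B2->F, B5->T, B7->S, B6->T; records B1=F, B2=F, B3=E, B5=T, B6=T, B7=S
run #6 (c=8, m=-2, q=4) runs B1->T, B3->E, B2->F, B5->T, B7->S, B6->T; records B1=T, B2=F, B3=E, B5=T, B6=T, B7=S
run #7 (c=3, m=-2, q=1) runs B1->F, B3->E, B2->F, B5->T, B7->S, B6->T; records B1=F, B2=F, B3=E, B5=T, B6=T, B7=S
run #8 (c=7, m=-4, q=4) runs B1->F, B3->E, B2->F, B5->T, B7->E, B6->T; records B1=F, B2=F, B3=E, B5=T, B6=T, B7=E
run #9 (c=5, m=-2, q=3) runs B1->F, B3->E, B2->F, B5->T, B7->S, B6->T; records B1=F, B2=F, B3=E, B5=T, B6=T, B7=S
pool-wide coverage (14 outcomes): B1=T, B1=F, B2=T, B2=F, B3=S, B3=E, B4=F, B5=T, B5=F, B6=T, B6=F, B7=S, B7=E, B8=T
checked all size-1 subsets: none covers 14 outcomes (max 7/14)
checked all size-2 subsets: none covers 14 outcomes (max 13/14)
at size 3, {1, 4, 5} reaches all 14 outcomes; every lexicographically earlier size-3 subset fails

Answer: 1, 4, 5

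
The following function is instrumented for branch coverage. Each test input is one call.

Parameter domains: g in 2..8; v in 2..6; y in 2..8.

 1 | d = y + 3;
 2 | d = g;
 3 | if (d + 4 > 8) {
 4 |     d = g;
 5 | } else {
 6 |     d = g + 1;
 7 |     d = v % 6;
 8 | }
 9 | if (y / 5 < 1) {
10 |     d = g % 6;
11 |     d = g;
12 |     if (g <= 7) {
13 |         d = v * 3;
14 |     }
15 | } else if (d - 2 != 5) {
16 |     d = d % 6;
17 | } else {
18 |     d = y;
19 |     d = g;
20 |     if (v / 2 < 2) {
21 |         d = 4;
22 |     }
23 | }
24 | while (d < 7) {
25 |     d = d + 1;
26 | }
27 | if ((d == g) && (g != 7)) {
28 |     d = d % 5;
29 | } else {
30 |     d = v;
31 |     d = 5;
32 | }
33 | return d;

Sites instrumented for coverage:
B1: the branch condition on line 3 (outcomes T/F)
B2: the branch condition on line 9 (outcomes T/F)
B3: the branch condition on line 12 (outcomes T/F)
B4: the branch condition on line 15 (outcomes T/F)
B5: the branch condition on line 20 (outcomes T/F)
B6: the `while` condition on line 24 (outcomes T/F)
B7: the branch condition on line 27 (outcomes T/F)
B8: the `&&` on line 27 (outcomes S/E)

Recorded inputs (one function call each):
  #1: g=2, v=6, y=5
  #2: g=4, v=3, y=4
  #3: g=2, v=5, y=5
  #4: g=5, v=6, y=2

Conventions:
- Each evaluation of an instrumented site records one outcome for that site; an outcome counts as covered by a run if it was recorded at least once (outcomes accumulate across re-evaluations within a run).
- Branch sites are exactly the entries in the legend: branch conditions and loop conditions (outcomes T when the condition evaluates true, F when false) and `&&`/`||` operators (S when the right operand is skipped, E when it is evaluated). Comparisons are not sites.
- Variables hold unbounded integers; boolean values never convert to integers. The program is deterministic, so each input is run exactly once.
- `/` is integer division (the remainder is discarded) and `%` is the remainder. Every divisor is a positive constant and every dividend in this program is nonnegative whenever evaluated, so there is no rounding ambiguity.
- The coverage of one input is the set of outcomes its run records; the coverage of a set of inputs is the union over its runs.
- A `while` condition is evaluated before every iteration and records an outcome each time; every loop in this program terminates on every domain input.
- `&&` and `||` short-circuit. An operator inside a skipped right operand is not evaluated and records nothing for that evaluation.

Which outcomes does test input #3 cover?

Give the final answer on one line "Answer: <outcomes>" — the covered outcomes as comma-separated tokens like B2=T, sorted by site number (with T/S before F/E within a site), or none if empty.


Simulating input #3 (g=2, v=5, y=5) step by step:
  B1->F, B2->F, B4->T, B6->T, B6->T, B6->F, B8->S, B7->F
deduplicating events, the covered set is: B1=F, B2=F, B4=T, B6=T, B6=F, B7=F, B8=S
Answer: B1=F, B2=F, B4=T, B6=T, B6=F, B7=F, B8=S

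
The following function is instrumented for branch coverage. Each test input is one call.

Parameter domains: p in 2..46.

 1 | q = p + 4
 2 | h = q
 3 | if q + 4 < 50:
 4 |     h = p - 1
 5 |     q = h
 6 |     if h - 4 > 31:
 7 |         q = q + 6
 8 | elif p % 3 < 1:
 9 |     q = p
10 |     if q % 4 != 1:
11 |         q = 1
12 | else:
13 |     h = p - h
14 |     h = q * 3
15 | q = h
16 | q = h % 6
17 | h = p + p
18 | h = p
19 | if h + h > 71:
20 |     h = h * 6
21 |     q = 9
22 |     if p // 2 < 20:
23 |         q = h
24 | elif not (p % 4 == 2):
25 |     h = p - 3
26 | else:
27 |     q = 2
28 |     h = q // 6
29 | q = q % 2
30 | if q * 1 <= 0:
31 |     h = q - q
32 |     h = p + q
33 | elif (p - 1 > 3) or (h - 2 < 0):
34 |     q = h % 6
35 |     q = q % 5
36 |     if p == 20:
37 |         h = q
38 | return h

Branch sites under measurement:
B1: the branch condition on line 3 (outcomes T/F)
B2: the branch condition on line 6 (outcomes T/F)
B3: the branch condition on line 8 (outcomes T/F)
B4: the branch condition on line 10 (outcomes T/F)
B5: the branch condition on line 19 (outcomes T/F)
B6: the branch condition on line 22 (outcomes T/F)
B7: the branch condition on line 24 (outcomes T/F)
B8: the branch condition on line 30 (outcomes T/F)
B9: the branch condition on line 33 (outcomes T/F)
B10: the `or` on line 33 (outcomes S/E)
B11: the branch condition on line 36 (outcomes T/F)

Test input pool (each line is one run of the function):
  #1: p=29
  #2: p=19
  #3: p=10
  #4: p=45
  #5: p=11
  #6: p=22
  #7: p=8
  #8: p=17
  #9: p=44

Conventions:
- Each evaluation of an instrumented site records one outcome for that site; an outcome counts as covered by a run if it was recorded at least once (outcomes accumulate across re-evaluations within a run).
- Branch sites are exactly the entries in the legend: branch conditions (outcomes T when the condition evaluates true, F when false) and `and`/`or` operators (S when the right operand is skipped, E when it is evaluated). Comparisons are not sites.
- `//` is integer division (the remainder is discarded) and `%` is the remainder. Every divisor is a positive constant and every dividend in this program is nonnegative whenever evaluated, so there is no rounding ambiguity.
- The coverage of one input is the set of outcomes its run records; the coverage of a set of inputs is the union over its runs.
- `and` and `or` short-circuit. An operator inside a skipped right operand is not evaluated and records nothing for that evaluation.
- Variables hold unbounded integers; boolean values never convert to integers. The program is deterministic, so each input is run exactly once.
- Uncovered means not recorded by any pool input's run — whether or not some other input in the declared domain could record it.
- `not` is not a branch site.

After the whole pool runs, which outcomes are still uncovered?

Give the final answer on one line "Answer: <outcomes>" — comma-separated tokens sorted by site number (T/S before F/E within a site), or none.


test 1 (p=29) fires B1->T, B2->F, B5->F, B7->T, B8->T; hits B1=T, B2=F, B5=F, B7=T, B8=T
test 2 (p=19) fires B1->T, B2->F, B5->F, B7->T, B8->T; hits B1=T, B2=F, B5=F, B7=T, B8=T
test 3 (p=10) fires B1->T, B2->F, B5->F, B7->F, B8->T; hits B1=T, B2=F, B5=F, B7=F, B8=T
test 4 (p=45) fires B1->F, B3->T, B4->F, B5->T, B6->F, B8->F, B10->S, B9->T, B11->F; hits B1=F, B3=T, B4=F, B5=T, B6=F, B8=F, B9=T, B10=S, B11=F
test 5 (p=11) fires B1->T, B2->F, B5->F, B7->T, B8->T; hits B1=T, B2=F, B5=F, B7=T, B8=T
test 6 (p=22) fires B1->T, B2->F, B5->F, B7->F, B8->T; hits B1=T, B2=F, B5=F, B7=F, B8=T
test 7 (p=8) fires B1->T, B2->F, B5->F, B7->T, B8->F, B10->S, B9->T, B11->F; hits B1=T, B2=F, B5=F, B7=T, B8=F, B9=T, B10=S, B11=F
test 8 (p=17) fires B1->T, B2->F, B5->F, B7->T, B8->T; hits B1=T, B2=F, B5=F, B7=T, B8=T
test 9 (p=44) fires B1->F, B3->F, B5->T, B6->F, B8->F, B10->S, B9->T, B11->F; hits B1=F, B3=F, B5=T, B6=F, B8=F, B9=T, B10=S, B11=F
union over the pool: B1=T, B1=F, B2=F, B3=T, B3=F, B4=F, B5=T, B5=F, B6=F, B7=T, B7=F, B8=T, B8=F, B9=T, B10=S, B11=F
uncovered (6 of 22): B2=T, B4=T, B6=T, B9=F, B10=E, B11=T
Answer: B2=T, B4=T, B6=T, B9=F, B10=E, B11=T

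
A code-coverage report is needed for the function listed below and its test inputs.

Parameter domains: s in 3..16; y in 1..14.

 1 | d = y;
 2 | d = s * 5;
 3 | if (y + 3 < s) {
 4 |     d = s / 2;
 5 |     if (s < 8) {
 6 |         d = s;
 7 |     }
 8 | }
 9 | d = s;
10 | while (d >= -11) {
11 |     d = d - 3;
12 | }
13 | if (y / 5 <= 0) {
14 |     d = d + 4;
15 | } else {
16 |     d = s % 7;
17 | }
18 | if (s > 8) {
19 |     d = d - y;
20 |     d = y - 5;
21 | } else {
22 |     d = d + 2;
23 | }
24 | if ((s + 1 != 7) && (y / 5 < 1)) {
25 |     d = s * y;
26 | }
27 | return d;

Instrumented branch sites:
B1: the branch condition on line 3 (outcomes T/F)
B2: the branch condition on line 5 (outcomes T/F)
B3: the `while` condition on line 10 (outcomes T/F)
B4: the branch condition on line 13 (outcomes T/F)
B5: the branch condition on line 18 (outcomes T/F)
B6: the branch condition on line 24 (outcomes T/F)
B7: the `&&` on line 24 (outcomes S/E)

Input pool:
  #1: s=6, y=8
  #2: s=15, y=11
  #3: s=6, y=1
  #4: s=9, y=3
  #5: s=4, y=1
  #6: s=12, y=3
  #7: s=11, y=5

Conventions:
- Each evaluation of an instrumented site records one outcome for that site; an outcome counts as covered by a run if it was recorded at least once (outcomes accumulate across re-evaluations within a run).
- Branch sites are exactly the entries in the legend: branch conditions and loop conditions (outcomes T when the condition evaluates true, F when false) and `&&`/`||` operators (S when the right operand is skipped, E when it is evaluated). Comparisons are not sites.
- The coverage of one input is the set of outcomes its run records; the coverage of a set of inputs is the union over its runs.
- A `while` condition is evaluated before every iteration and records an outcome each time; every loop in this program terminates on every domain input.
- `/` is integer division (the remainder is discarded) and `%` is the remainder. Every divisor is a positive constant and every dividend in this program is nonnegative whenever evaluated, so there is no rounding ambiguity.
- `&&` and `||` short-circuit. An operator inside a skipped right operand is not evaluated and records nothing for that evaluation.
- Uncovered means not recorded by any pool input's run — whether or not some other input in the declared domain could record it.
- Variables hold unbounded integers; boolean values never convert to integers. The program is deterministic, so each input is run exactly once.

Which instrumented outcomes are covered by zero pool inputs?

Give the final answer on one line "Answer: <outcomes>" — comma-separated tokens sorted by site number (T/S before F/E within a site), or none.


run #1 (s=6, y=8) runs B1->F, B3->T, B3->T, B3->T, B3->T, B3->T, B3->T, B3->F, B4->F, B5->F, B7->S, B6->F; records B1=F, B3=T, B3=F, B4=F, B5=F, B6=F, B7=S
run #2 (s=15, y=11) runs B1->T, B2->F, B3->T, B3->T, B3->T, B3->T, B3->T, B3->T, B3->T, B3->T, B3->T, B3->F, B4->F, B5->T, ...; records B1=T, B2=F, B3=T, B3=F, B4=F, B5=T, B6=F, B7=E
run #3 (s=6, y=1) runs B1->T, B2->T, B3->T, B3->T, B3->T, B3->T, B3->T, B3->T, B3->F, B4->T, B5->F, B7->S, B6->F; records B1=T, B2=T, B3=T, B3=F, B4=T, B5=F, B6=F, B7=S
run #4 (s=9, y=3) runs B1->T, B2->F, B3->T, B3->T, B3->T, B3->T, B3->T, B3->T, B3->T, B3->F, B4->T, B5->T, B7->E, B6->T; records B1=T, B2=F, B3=T, B3=F, B4=T, B5=T, B6=T, B7=E
run #5 (s=4, y=1) runs B1->F, B3->T, B3->T, B3->T, B3->T, B3->T, B3->T, B3->F, B4->T, B5->F, B7->E, B6->T; records B1=F, B3=T, B3=F, B4=T, B5=F, B6=T, B7=E
run #6 (s=12, y=3) runs B1->T, B2->F, B3->T, B3->T, B3->T, B3->T, B3->T, B3->T, B3->T, B3->T, B3->F, B4->T, B5->T, B7->E, ...; records B1=T, B2=F, B3=T, B3=F, B4=T, B5=T, B6=T, B7=E
run #7 (s=11, y=5) runs B1->T, B2->F, B3->T, B3->T, B3->T, B3->T, B3->T, B3->T, B3->T, B3->T, B3->F, B4->F, B5->T, B7->E, ...; records B1=T, B2=F, B3=T, B3=F, B4=F, B5=T, B6=F, B7=E
union over the pool: B1=T, B1=F, B2=T, B2=F, B3=T, B3=F, B4=T, B4=F, B5=T, B5=F, B6=T, B6=F, B7=S, B7=E
uncovered (0 of 14): none
Answer: none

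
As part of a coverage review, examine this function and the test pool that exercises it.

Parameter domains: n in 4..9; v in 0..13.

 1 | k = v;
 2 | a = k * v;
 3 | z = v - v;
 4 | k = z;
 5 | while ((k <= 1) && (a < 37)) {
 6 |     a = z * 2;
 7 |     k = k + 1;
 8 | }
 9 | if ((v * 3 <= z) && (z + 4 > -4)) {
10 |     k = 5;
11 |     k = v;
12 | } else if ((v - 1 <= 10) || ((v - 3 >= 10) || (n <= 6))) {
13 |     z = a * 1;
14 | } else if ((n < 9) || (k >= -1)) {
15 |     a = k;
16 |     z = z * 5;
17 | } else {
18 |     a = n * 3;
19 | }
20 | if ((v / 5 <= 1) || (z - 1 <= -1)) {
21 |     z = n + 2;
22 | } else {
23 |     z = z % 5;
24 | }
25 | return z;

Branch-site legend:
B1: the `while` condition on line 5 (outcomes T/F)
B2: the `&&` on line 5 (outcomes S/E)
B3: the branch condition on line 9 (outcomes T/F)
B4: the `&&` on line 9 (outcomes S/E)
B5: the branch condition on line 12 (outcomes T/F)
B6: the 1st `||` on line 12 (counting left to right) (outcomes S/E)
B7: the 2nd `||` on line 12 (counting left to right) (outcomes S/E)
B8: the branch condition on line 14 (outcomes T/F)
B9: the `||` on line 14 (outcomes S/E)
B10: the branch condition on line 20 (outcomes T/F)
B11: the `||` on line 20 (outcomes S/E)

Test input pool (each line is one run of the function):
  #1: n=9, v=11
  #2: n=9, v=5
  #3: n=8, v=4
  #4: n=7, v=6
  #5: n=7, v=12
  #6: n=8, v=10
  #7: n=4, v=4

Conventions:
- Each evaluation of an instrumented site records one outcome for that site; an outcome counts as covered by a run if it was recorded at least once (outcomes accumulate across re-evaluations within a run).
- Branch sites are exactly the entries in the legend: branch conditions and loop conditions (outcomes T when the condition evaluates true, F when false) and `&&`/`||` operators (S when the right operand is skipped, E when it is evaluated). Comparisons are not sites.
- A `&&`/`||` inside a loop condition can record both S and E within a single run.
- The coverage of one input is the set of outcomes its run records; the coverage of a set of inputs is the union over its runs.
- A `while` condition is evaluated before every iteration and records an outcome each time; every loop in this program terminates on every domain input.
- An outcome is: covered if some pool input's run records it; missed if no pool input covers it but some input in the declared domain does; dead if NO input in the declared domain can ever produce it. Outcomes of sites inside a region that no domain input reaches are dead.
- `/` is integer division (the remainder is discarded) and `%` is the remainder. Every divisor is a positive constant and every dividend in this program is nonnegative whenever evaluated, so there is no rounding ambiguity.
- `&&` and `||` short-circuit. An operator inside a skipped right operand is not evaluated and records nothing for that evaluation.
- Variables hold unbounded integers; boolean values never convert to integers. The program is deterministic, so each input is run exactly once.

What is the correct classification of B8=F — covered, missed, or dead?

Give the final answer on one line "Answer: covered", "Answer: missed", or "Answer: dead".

no pool input records B8=F
checking all 84 inputs in the declared domain: B8=F is never recorded -> dead

Answer: dead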